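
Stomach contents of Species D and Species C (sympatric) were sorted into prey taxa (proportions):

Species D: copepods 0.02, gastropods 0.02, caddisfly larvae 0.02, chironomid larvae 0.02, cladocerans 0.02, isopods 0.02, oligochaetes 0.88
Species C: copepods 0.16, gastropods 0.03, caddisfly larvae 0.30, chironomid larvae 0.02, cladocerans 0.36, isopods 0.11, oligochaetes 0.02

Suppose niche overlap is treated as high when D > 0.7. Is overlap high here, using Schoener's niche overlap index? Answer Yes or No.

Σ|p₁ᵢ − p₂ᵢ| = 0.14 + 0.01 + 0.28 + 0.00 + 0.34 + 0.09 + 0.86 = 1.72
D = 1 − ½ × 1.72 = 1 − 0.860 = 0.1400
D = 0.1400 < 0.7 → No.

No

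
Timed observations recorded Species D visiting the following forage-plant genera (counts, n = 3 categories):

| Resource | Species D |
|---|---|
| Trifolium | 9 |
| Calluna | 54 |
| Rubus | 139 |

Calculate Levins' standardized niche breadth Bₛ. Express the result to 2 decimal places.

Proportions for Species D (n=202): 9/202=0.0446, 54/202=0.2673, 139/202=0.6881
Σpᵢ² = 0.0446² + 0.2673² + 0.6881² = 0.001989 + 0.071449 + 0.473482 = 0.546920
B = 1 / 0.546920 = 1.8284
Bₛ = (B − 1)/(n − 1) = (1.8284 − 1)/(3 − 1) = 0.8284/2 = 0.4142

0.41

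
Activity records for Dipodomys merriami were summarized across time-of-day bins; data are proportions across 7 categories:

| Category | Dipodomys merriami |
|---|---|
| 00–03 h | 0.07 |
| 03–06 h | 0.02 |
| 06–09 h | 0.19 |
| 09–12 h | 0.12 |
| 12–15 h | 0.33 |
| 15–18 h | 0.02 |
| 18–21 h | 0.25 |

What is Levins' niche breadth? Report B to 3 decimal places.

Σpᵢ² = 0.07² + 0.02² + 0.19² + 0.12² + 0.33² + 0.02² + 0.25² = 0.0049 + 0.0004 + 0.0361 + 0.0144 + 0.1089 + 0.0004 + 0.0625 = 0.2276
B = 1 / 0.2276 = 4.39367

4.394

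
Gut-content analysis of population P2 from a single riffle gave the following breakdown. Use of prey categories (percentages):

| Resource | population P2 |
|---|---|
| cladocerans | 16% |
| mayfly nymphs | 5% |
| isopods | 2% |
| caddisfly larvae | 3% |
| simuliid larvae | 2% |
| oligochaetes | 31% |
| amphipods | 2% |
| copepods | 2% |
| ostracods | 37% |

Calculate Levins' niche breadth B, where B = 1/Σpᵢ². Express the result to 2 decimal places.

Convert percentages to proportions (divide by 100).
Σpᵢ² = 0.16² + 0.05² + 0.02² + 0.03² + 0.02² + 0.31² + 0.02² + 0.02² + 0.37² = 0.0256 + 0.0025 + 0.0004 + 0.0009 + 0.0004 + 0.0961 + 0.0004 + 0.0004 + 0.1369 = 0.2636
B = 1 / 0.2636 = 3.7936

3.79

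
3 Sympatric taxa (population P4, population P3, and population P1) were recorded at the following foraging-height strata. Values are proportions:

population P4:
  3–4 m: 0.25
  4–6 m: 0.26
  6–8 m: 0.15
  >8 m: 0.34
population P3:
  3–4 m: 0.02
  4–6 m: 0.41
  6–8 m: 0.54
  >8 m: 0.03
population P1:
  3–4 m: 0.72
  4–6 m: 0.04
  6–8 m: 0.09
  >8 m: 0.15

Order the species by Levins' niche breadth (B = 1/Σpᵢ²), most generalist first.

Σp_P4ᵢ² = 0.25² + 0.26² + 0.15² + 0.34² = 0.0625 + 0.0676 + 0.0225 + 0.1156 = 0.2682
B_P4 = 1 / 0.2682 = 3.7286
Σp_P3ᵢ² = 0.02² + 0.41² + 0.54² + 0.03² = 0.0004 + 0.1681 + 0.2916 + 0.0009 = 0.4610
B_P3 = 1 / 0.4610 = 2.1692
Σp_P1ᵢ² = 0.72² + 0.04² + 0.09² + 0.15² = 0.5184 + 0.0016 + 0.0081 + 0.0225 = 0.5506
B_P1 = 1 / 0.5506 = 1.8162
Ranking by B (broadest → narrowest): population P4 (3.73) > population P3 (2.17) > population P1 (1.82)

population P4 > population P3 > population P1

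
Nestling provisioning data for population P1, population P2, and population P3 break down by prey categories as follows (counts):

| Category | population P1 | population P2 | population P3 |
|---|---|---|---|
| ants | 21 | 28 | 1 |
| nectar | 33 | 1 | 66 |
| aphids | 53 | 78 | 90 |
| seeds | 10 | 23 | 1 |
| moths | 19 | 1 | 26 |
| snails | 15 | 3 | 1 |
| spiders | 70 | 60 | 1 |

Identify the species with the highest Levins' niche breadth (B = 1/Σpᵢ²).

population P1

Proportions for population P1 (n=221): 21/221=0.0950, 33/221=0.1493, 53/221=0.2398, 10/221=0.0452, 19/221=0.0860, 15/221=0.0679, 70/221=0.3167
Proportions for population P2 (n=194): 28/194=0.1443, 1/194=0.0052, 78/194=0.4021, 23/194=0.1186, 1/194=0.0052, 3/194=0.0155, 60/194=0.3093
Proportions for population P3 (n=186): 1/186=0.0054, 66/186=0.3548, 90/186=0.4839, 1/186=0.0054, 26/186=0.1398, 1/186=0.0054, 1/186=0.0054
Σp_P1ᵢ² = 0.0950² + 0.1493² + 0.2398² + 0.0452² + 0.0860² + 0.0679² + 0.3167² = 0.009025 + 0.022290 + 0.057504 + 0.002043 + 0.007396 + 0.004610 + 0.100299 = 0.203167
B_P1 = 1 / 0.203167 = 4.9221
Σp_P2ᵢ² = 0.1443² + 0.0052² + 0.4021² + 0.1186² + 0.0052² + 0.0155² + 0.3093² = 0.020822 + 0.000027 + 0.161684 + 0.014066 + 0.000027 + 0.000240 + 0.095666 = 0.292532
B_P2 = 1 / 0.292532 = 3.4184
Σp_P3ᵢ² = 0.0054² + 0.3548² + 0.4839² + 0.0054² + 0.1398² + 0.0054² + 0.0054² = 0.000029 + 0.125883 + 0.234159 + 0.000029 + 0.019544 + 0.000029 + 0.000029 = 0.379702
B_P3 = 1 / 0.379702 = 2.6336
Highest B → broadest niche (most generalist): population P1 (B = 4.92).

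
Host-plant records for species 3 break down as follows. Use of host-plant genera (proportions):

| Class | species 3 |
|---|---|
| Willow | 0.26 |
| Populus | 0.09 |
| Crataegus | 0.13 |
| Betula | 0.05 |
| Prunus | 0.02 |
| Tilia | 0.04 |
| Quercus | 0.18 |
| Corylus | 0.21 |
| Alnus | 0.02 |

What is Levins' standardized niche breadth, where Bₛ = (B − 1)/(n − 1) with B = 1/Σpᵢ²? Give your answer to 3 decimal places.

Σpᵢ² = 0.26² + 0.09² + 0.13² + 0.05² + 0.02² + 0.04² + 0.18² + 0.21² + 0.02² = 0.0676 + 0.0081 + 0.0169 + 0.0025 + 0.0004 + 0.0016 + 0.0324 + 0.0441 + 0.0004 = 0.1740
B = 1 / 0.1740 = 5.74713
Bₛ = (B − 1)/(n − 1) = (5.74713 − 1)/(9 − 1) = 4.74713/8 = 0.59339

0.593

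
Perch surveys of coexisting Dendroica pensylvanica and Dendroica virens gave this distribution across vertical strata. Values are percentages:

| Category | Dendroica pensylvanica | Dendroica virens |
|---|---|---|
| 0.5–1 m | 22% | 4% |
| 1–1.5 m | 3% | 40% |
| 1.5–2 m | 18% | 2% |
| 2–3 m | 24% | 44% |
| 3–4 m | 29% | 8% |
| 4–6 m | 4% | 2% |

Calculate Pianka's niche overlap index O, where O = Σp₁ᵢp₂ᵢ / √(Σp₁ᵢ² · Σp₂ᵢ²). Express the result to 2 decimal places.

0.54

Convert percentages to proportions (divide by 100).
Σ p₁ᵢp₂ᵢ = 0.0088 + 0.0120 + 0.0036 + 0.1056 + 0.0232 + 0.0008 = 0.1540
Σp_1ᵢ² = 0.22² + 0.03² + 0.18² + 0.24² + 0.29² + 0.04² = 0.0484 + 0.0009 + 0.0324 + 0.0576 + 0.0841 + 0.0016 = 0.2250
Σp_2ᵢ² = 0.04² + 0.40² + 0.02² + 0.44² + 0.08² + 0.02² = 0.0016 + 0.1600 + 0.0004 + 0.1936 + 0.0064 + 0.0004 = 0.3624
O = 0.1540 / √(0.2250 × 0.3624) = 0.1540 / 0.28555 = 0.5393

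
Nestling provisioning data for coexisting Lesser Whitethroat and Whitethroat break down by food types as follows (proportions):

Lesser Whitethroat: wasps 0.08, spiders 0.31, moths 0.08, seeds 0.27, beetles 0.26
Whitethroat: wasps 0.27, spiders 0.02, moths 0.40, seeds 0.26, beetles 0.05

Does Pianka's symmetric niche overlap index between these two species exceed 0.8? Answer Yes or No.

No

Σ p₁ᵢp₂ᵢ = 0.0216 + 0.0062 + 0.0320 + 0.0702 + 0.0130 = 0.1430
Σp_1ᵢ² = 0.08² + 0.31² + 0.08² + 0.27² + 0.26² = 0.0064 + 0.0961 + 0.0064 + 0.0729 + 0.0676 = 0.2494
Σp_2ᵢ² = 0.27² + 0.02² + 0.40² + 0.26² + 0.05² = 0.0729 + 0.0004 + 0.1600 + 0.0676 + 0.0025 = 0.3034
O = 0.1430 / √(0.2494 × 0.3034) = 0.1430 / 0.27508 = 0.5198
O = 0.5198 < 0.8 → No.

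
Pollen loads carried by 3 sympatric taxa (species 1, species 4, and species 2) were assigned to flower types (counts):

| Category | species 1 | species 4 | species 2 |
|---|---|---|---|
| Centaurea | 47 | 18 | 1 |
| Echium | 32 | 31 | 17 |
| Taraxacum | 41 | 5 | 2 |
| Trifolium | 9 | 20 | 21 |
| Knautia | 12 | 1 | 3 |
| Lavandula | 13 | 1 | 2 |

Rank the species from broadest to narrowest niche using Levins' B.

species 1 > species 4 > species 2

Proportions for species 1 (n=154): 47/154=0.3052, 32/154=0.2078, 41/154=0.2662, 9/154=0.0584, 12/154=0.0779, 13/154=0.0844
Proportions for species 4 (n=76): 18/76=0.2368, 31/76=0.4079, 5/76=0.0658, 20/76=0.2632, 1/76=0.0132, 1/76=0.0132
Proportions for species 2 (n=46): 1/46=0.0217, 17/46=0.3696, 2/46=0.0435, 21/46=0.4565, 3/46=0.0652, 2/46=0.0435
Σp_1ᵢ² = 0.3052² + 0.2078² + 0.2662² + 0.0584² + 0.0779² + 0.0844² = 0.093147 + 0.043181 + 0.070862 + 0.003411 + 0.006068 + 0.007123 = 0.223792
B_1 = 1 / 0.223792 = 4.4684
Σp_4ᵢ² = 0.2368² + 0.4079² + 0.0658² + 0.2632² + 0.0132² + 0.0132² = 0.056074 + 0.166382 + 0.004330 + 0.069274 + 0.000174 + 0.000174 = 0.296408
B_4 = 1 / 0.296408 = 3.3737
Σp_2ᵢ² = 0.0217² + 0.3696² + 0.0435² + 0.4565² + 0.0652² + 0.0435² = 0.000471 + 0.136604 + 0.001892 + 0.208392 + 0.004251 + 0.001892 = 0.353502
B_2 = 1 / 0.353502 = 2.8288
Ranking by B (broadest → narrowest): species 1 (4.47) > species 4 (3.37) > species 2 (2.83)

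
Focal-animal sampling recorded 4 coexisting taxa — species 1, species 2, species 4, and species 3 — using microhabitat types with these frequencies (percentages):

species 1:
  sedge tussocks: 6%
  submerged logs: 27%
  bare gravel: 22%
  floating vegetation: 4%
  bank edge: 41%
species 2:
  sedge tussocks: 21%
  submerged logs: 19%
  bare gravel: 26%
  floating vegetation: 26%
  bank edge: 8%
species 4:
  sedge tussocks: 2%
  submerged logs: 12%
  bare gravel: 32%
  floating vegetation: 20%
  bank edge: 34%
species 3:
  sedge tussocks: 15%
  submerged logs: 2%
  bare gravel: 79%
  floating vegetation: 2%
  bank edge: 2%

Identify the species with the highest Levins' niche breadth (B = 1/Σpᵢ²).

species 2

Convert percentages to proportions (divide by 100).
Σp_1ᵢ² = 0.06² + 0.27² + 0.22² + 0.04² + 0.41² = 0.0036 + 0.0729 + 0.0484 + 0.0016 + 0.1681 = 0.2946
B_1 = 1 / 0.2946 = 3.3944
Σp_2ᵢ² = 0.21² + 0.19² + 0.26² + 0.26² + 0.08² = 0.0441 + 0.0361 + 0.0676 + 0.0676 + 0.0064 = 0.2218
B_2 = 1 / 0.2218 = 4.5086
Σp_4ᵢ² = 0.02² + 0.12² + 0.32² + 0.20² + 0.34² = 0.0004 + 0.0144 + 0.1024 + 0.0400 + 0.1156 = 0.2728
B_4 = 1 / 0.2728 = 3.6657
Σp_3ᵢ² = 0.15² + 0.02² + 0.79² + 0.02² + 0.02² = 0.0225 + 0.0004 + 0.6241 + 0.0004 + 0.0004 = 0.6478
B_3 = 1 / 0.6478 = 1.5437
Highest B → broadest niche (most generalist): species 2 (B = 4.51).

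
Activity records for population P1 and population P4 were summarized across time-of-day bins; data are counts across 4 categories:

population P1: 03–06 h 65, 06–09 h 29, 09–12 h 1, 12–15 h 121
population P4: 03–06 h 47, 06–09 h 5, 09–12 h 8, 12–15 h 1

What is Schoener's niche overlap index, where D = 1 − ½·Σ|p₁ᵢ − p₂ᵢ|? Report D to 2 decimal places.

0.40

Proportions for population P1 (n=216): 65/216=0.3009, 29/216=0.1343, 1/216=0.0046, 121/216=0.5602
Proportions for population P4 (n=61): 47/61=0.7705, 5/61=0.0820, 8/61=0.1311, 1/61=0.0164
Σ|p₁ᵢ − p₂ᵢ| = 0.4696 + 0.0523 + 0.1265 + 0.5438 = 1.1922
D = 1 − ½ × 1.1922 = 1 − 0.59610 = 0.40390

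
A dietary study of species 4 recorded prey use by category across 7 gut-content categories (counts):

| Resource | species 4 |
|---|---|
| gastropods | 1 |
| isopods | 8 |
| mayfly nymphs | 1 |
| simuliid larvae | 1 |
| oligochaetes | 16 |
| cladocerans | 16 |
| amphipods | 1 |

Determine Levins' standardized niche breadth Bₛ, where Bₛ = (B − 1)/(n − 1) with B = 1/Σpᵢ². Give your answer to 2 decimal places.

0.39

Proportions for species 4 (n=44): 1/44=0.0227, 8/44=0.1818, 1/44=0.0227, 1/44=0.0227, 16/44=0.3636, 16/44=0.3636, 1/44=0.0227
Σpᵢ² = 0.0227² + 0.1818² + 0.0227² + 0.0227² + 0.3636² + 0.3636² + 0.0227² = 0.000515 + 0.033051 + 0.000515 + 0.000515 + 0.132205 + 0.132205 + 0.000515 = 0.299521
B = 1 / 0.299521 = 3.3387
Bₛ = (B − 1)/(n − 1) = (3.3387 − 1)/(7 − 1) = 2.3387/6 = 0.3898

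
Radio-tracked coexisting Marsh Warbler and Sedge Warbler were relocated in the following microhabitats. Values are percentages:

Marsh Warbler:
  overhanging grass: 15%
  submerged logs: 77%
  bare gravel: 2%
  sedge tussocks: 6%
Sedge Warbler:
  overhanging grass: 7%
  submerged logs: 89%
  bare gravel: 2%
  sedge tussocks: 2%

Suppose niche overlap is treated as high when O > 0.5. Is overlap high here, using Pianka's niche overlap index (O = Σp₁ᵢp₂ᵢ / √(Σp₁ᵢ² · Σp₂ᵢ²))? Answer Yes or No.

Yes

Convert percentages to proportions (divide by 100).
Σ p₁ᵢp₂ᵢ = 0.0105 + 0.6853 + 0.0004 + 0.0012 = 0.6974
Σp_1ᵢ² = 0.15² + 0.77² + 0.02² + 0.06² = 0.0225 + 0.5929 + 0.0004 + 0.0036 = 0.6194
Σp_2ᵢ² = 0.07² + 0.89² + 0.02² + 0.02² = 0.0049 + 0.7921 + 0.0004 + 0.0004 = 0.7978
O = 0.6974 / √(0.6194 × 0.7978) = 0.6974 / 0.70296 = 0.9921
O = 0.9921 > 0.5 → Yes.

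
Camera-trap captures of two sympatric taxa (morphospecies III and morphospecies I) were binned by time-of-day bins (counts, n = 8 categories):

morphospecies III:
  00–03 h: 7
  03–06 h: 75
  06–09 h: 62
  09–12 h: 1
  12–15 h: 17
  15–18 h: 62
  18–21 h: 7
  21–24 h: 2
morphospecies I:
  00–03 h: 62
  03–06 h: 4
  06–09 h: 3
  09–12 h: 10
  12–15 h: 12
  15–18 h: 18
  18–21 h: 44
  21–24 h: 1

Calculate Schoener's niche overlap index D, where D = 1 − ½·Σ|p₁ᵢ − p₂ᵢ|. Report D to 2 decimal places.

Proportions for morphospecies III (n=233): 7/233=0.0300, 75/233=0.3219, 62/233=0.2661, 1/233=0.0043, 17/233=0.0730, 62/233=0.2661, 7/233=0.0300, 2/233=0.0086
Proportions for morphospecies I (n=154): 62/154=0.4026, 4/154=0.0260, 3/154=0.0195, 10/154=0.0649, 12/154=0.0779, 18/154=0.1169, 44/154=0.2857, 1/154=0.0065
Σ|p₁ᵢ − p₂ᵢ| = 0.3726 + 0.2959 + 0.2466 + 0.0606 + 0.0049 + 0.1492 + 0.2557 + 0.0021 = 1.3876
D = 1 − ½ × 1.3876 = 1 − 0.69380 = 0.30620

0.31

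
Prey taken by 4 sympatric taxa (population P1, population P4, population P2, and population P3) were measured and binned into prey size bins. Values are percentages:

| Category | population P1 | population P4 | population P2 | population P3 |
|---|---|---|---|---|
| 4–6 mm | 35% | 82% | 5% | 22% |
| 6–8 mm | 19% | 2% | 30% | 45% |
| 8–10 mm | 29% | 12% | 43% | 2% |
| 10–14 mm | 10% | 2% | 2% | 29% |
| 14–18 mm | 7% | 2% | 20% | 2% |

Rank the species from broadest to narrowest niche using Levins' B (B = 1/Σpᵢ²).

Convert percentages to proportions (divide by 100).
Σp_P1ᵢ² = 0.35² + 0.19² + 0.29² + 0.10² + 0.07² = 0.1225 + 0.0361 + 0.0841 + 0.0100 + 0.0049 = 0.2576
B_P1 = 1 / 0.2576 = 3.8820
Σp_P4ᵢ² = 0.82² + 0.02² + 0.12² + 0.02² + 0.02² = 0.6724 + 0.0004 + 0.0144 + 0.0004 + 0.0004 = 0.6880
B_P4 = 1 / 0.6880 = 1.4535
Σp_P2ᵢ² = 0.05² + 0.30² + 0.43² + 0.02² + 0.20² = 0.0025 + 0.0900 + 0.1849 + 0.0004 + 0.0400 = 0.3178
B_P2 = 1 / 0.3178 = 3.1466
Σp_P3ᵢ² = 0.22² + 0.45² + 0.02² + 0.29² + 0.02² = 0.0484 + 0.2025 + 0.0004 + 0.0841 + 0.0004 = 0.3358
B_P3 = 1 / 0.3358 = 2.9780
Ranking by B (broadest → narrowest): population P1 (3.88) > population P2 (3.15) > population P3 (2.98) > population P4 (1.45)

population P1 > population P2 > population P3 > population P4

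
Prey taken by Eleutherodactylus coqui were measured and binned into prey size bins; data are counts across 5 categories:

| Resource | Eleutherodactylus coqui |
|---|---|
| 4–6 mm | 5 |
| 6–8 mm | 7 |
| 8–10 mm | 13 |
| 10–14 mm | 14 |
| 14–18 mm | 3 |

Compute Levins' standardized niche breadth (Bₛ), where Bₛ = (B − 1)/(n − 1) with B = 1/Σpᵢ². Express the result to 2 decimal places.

Proportions for Eleutherodactylus coqui (n=42): 5/42=0.1190, 7/42=0.1667, 13/42=0.3095, 14/42=0.3333, 3/42=0.0714
Σpᵢ² = 0.1190² + 0.1667² + 0.3095² + 0.3333² + 0.0714² = 0.014161 + 0.027789 + 0.095790 + 0.111089 + 0.005098 = 0.253927
B = 1 / 0.253927 = 3.9381
Bₛ = (B − 1)/(n − 1) = (3.9381 − 1)/(5 − 1) = 2.9381/4 = 0.7345

0.73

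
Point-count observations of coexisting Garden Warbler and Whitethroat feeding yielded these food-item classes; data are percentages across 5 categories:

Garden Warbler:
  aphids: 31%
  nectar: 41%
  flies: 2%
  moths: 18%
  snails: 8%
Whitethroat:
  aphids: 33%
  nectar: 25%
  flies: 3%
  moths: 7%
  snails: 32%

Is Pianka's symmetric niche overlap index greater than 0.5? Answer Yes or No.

Convert percentages to proportions (divide by 100).
Σ p₁ᵢp₂ᵢ = 0.1023 + 0.1025 + 0.0006 + 0.0126 + 0.0256 = 0.2436
Σp_1ᵢ² = 0.31² + 0.41² + 0.02² + 0.18² + 0.08² = 0.0961 + 0.1681 + 0.0004 + 0.0324 + 0.0064 = 0.3034
Σp_2ᵢ² = 0.33² + 0.25² + 0.03² + 0.07² + 0.32² = 0.1089 + 0.0625 + 0.0009 + 0.0049 + 0.1024 = 0.2796
O = 0.2436 / √(0.3034 × 0.2796) = 0.2436 / 0.29126 = 0.8364
O = 0.8364 > 0.5 → Yes.

Yes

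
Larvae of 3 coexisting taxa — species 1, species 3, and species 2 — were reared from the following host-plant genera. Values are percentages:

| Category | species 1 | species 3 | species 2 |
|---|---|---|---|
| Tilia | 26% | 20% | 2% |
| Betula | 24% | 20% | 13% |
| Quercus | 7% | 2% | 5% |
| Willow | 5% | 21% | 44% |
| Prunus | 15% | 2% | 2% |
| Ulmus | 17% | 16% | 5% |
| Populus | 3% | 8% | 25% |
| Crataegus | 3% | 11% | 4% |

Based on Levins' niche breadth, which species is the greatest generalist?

species 3

Convert percentages to proportions (divide by 100).
Σp_1ᵢ² = 0.26² + 0.24² + 0.07² + 0.05² + 0.15² + 0.17² + 0.03² + 0.03² = 0.0676 + 0.0576 + 0.0049 + 0.0025 + 0.0225 + 0.0289 + 0.0009 + 0.0009 = 0.1858
B_1 = 1 / 0.1858 = 5.3821
Σp_3ᵢ² = 0.20² + 0.20² + 0.02² + 0.21² + 0.02² + 0.16² + 0.08² + 0.11² = 0.0400 + 0.0400 + 0.0004 + 0.0441 + 0.0004 + 0.0256 + 0.0064 + 0.0121 = 0.1690
B_3 = 1 / 0.1690 = 5.9172
Σp_2ᵢ² = 0.02² + 0.13² + 0.05² + 0.44² + 0.02² + 0.05² + 0.25² + 0.04² = 0.0004 + 0.0169 + 0.0025 + 0.1936 + 0.0004 + 0.0025 + 0.0625 + 0.0016 = 0.2804
B_2 = 1 / 0.2804 = 3.5663
Highest B → broadest niche (most generalist): species 3 (B = 5.92).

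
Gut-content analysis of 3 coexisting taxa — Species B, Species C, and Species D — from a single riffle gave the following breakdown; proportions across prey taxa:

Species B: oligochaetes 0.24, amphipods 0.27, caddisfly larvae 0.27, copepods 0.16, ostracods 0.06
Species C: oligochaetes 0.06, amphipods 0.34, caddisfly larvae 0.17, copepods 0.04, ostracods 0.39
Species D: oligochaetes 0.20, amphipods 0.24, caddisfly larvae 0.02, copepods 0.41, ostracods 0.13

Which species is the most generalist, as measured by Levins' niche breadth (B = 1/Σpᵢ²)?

Species B

Σp_Bᵢ² = 0.24² + 0.27² + 0.27² + 0.16² + 0.06² = 0.0576 + 0.0729 + 0.0729 + 0.0256 + 0.0036 = 0.2326
B_B = 1 / 0.2326 = 4.2992
Σp_Cᵢ² = 0.06² + 0.34² + 0.17² + 0.04² + 0.39² = 0.0036 + 0.1156 + 0.0289 + 0.0016 + 0.1521 = 0.3018
B_C = 1 / 0.3018 = 3.3135
Σp_Dᵢ² = 0.20² + 0.24² + 0.02² + 0.41² + 0.13² = 0.0400 + 0.0576 + 0.0004 + 0.1681 + 0.0169 = 0.2830
B_D = 1 / 0.2830 = 3.5336
Highest B → broadest niche (most generalist): Species B (B = 4.30).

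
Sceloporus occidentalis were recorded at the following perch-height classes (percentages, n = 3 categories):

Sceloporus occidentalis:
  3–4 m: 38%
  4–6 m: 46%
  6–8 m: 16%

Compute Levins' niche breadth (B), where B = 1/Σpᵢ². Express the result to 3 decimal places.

Convert percentages to proportions (divide by 100).
Σpᵢ² = 0.38² + 0.46² + 0.16² = 0.1444 + 0.2116 + 0.0256 = 0.3816
B = 1 / 0.3816 = 2.62055

2.621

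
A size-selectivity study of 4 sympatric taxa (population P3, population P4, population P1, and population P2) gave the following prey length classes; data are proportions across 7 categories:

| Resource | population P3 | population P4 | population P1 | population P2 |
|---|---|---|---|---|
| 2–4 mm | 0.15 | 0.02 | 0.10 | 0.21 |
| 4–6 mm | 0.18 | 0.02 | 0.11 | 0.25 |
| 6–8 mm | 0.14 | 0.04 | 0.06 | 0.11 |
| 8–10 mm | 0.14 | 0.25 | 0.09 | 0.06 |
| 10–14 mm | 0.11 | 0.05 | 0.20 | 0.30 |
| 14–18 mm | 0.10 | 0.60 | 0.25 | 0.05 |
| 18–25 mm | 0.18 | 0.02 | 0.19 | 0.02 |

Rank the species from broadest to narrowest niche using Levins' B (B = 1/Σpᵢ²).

Σp_P3ᵢ² = 0.15² + 0.18² + 0.14² + 0.14² + 0.11² + 0.10² + 0.18² = 0.0225 + 0.0324 + 0.0196 + 0.0196 + 0.0121 + 0.0100 + 0.0324 = 0.1486
B_P3 = 1 / 0.1486 = 6.7295
Σp_P4ᵢ² = 0.02² + 0.02² + 0.04² + 0.25² + 0.05² + 0.60² + 0.02² = 0.0004 + 0.0004 + 0.0016 + 0.0625 + 0.0025 + 0.3600 + 0.0004 = 0.4278
B_P4 = 1 / 0.4278 = 2.3375
Σp_P1ᵢ² = 0.10² + 0.11² + 0.06² + 0.09² + 0.20² + 0.25² + 0.19² = 0.0100 + 0.0121 + 0.0036 + 0.0081 + 0.0400 + 0.0625 + 0.0361 = 0.1724
B_P1 = 1 / 0.1724 = 5.8005
Σp_P2ᵢ² = 0.21² + 0.25² + 0.11² + 0.06² + 0.30² + 0.05² + 0.02² = 0.0441 + 0.0625 + 0.0121 + 0.0036 + 0.0900 + 0.0025 + 0.0004 = 0.2152
B_P2 = 1 / 0.2152 = 4.6468
Ranking by B (broadest → narrowest): population P3 (6.73) > population P1 (5.80) > population P2 (4.65) > population P4 (2.34)

population P3 > population P1 > population P2 > population P4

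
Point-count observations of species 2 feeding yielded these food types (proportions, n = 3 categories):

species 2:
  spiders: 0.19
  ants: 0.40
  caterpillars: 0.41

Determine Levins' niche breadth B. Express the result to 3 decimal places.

Σpᵢ² = 0.19² + 0.40² + 0.41² = 0.0361 + 0.1600 + 0.1681 = 0.3642
B = 1 / 0.3642 = 2.74574

2.746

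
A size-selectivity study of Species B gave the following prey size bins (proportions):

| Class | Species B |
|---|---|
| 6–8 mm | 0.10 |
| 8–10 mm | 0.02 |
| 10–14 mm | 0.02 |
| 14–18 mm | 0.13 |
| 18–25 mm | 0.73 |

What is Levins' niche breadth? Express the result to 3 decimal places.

Σpᵢ² = 0.10² + 0.02² + 0.02² + 0.13² + 0.73² = 0.0100 + 0.0004 + 0.0004 + 0.0169 + 0.5329 = 0.5606
B = 1 / 0.5606 = 1.78380

1.784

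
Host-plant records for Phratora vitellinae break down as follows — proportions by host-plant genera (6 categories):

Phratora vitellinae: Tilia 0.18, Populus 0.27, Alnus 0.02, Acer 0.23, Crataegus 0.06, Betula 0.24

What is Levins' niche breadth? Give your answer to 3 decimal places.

Σpᵢ² = 0.18² + 0.27² + 0.02² + 0.23² + 0.06² + 0.24² = 0.0324 + 0.0729 + 0.0004 + 0.0529 + 0.0036 + 0.0576 = 0.2198
B = 1 / 0.2198 = 4.54959

4.550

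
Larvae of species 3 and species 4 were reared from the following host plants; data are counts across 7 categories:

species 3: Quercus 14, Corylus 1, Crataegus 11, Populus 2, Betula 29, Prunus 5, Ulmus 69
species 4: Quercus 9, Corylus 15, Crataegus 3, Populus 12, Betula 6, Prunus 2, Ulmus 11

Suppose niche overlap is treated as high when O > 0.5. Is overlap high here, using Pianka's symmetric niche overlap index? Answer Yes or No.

Proportions for species 3 (n=131): 14/131=0.1069, 1/131=0.0076, 11/131=0.0840, 2/131=0.0153, 29/131=0.2214, 5/131=0.0382, 69/131=0.5267
Proportions for species 4 (n=58): 9/58=0.1552, 15/58=0.2586, 3/58=0.0517, 12/58=0.2069, 6/58=0.1034, 2/58=0.0345, 11/58=0.1897
Σ p₁ᵢp₂ᵢ = 0.016591 + 0.001965 + 0.004343 + 0.003166 + 0.022893 + 0.001318 + 0.099915 = 0.150191
Σp_1ᵢ² = 0.1069² + 0.0076² + 0.0840² + 0.0153² + 0.2214² + 0.0382² + 0.5267² = 0.011428 + 0.000058 + 0.007056 + 0.000234 + 0.049018 + 0.001459 + 0.277413 = 0.346666
Σp_2ᵢ² = 0.1552² + 0.2586² + 0.0517² + 0.2069² + 0.1034² + 0.0345² + 0.1897² = 0.024087 + 0.066874 + 0.002673 + 0.042808 + 0.010692 + 0.001190 + 0.035986 = 0.184310
O = 0.150191 / √(0.346666 × 0.184310) = 0.150191 / 0.2527726 = 0.5942
O = 0.5942 > 0.5 → Yes.

Yes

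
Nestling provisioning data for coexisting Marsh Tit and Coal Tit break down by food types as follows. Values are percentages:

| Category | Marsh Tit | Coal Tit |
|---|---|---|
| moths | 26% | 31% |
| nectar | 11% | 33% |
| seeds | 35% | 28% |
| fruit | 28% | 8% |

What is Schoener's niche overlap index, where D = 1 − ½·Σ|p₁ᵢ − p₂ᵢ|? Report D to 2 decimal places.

0.73

Convert percentages to proportions (divide by 100).
Σ|p₁ᵢ − p₂ᵢ| = 0.05 + 0.22 + 0.07 + 0.20 = 0.54
D = 1 − ½ × 0.54 = 1 − 0.270 = 0.7300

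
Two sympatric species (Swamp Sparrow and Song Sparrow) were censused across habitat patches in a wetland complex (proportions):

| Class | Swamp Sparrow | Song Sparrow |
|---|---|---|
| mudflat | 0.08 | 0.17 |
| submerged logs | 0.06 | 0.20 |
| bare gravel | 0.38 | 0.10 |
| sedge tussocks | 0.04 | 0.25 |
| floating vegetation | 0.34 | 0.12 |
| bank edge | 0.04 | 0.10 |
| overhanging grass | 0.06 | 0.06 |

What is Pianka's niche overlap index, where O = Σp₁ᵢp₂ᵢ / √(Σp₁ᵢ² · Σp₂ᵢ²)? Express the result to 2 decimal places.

0.56

Σ p₁ᵢp₂ᵢ = 0.0136 + 0.0120 + 0.0380 + 0.0100 + 0.0408 + 0.0040 + 0.0036 = 0.1220
Σp_1ᵢ² = 0.08² + 0.06² + 0.38² + 0.04² + 0.34² + 0.04² + 0.06² = 0.0064 + 0.0036 + 0.1444 + 0.0016 + 0.1156 + 0.0016 + 0.0036 = 0.2768
Σp_2ᵢ² = 0.17² + 0.20² + 0.10² + 0.25² + 0.12² + 0.10² + 0.06² = 0.0289 + 0.0400 + 0.0100 + 0.0625 + 0.0144 + 0.0100 + 0.0036 = 0.1694
O = 0.1220 / √(0.2768 × 0.1694) = 0.1220 / 0.21654 = 0.5634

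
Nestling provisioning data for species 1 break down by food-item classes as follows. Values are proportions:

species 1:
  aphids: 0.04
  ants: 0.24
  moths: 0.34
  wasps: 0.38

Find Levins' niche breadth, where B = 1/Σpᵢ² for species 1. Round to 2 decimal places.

Σpᵢ² = 0.04² + 0.24² + 0.34² + 0.38² = 0.0016 + 0.0576 + 0.1156 + 0.1444 = 0.3192
B = 1 / 0.3192 = 3.1328

3.13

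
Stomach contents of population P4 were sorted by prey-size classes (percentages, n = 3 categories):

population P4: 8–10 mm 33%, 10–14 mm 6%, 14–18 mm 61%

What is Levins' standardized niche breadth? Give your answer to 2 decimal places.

0.53

Convert percentages to proportions (divide by 100).
Σpᵢ² = 0.33² + 0.06² + 0.61² = 0.1089 + 0.0036 + 0.3721 = 0.4846
B = 1 / 0.4846 = 2.0636
Bₛ = (B − 1)/(n − 1) = (2.0636 − 1)/(3 − 1) = 1.0636/2 = 0.5318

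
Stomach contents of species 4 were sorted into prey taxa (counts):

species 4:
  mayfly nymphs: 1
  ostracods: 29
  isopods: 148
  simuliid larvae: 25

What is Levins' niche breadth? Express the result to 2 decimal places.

1.76

Proportions for species 4 (n=203): 1/203=0.0049, 29/203=0.1429, 148/203=0.7291, 25/203=0.1232
Σpᵢ² = 0.0049² + 0.1429² + 0.7291² + 0.1232² = 0.000024 + 0.020420 + 0.531587 + 0.015178 = 0.567209
B = 1 / 0.567209 = 1.7630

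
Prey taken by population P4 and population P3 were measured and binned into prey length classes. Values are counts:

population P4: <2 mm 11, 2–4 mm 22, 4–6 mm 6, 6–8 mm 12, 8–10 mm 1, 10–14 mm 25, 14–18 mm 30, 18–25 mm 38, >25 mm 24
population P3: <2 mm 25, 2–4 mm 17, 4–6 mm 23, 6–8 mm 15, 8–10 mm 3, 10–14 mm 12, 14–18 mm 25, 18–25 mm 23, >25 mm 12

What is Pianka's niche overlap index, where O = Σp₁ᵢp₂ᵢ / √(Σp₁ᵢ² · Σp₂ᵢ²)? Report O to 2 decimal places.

0.87

Proportions for population P4 (n=169): 11/169=0.0651, 22/169=0.1302, 6/169=0.0355, 12/169=0.0710, 1/169=0.0059, 25/169=0.1479, 30/169=0.1775, 38/169=0.2249, 24/169=0.1420
Proportions for population P3 (n=155): 25/155=0.1613, 17/155=0.1097, 23/155=0.1484, 15/155=0.0968, 3/155=0.0194, 12/155=0.0774, 25/155=0.1613, 23/155=0.1484, 12/155=0.0774
Σ p₁ᵢp₂ᵢ = 0.010501 + 0.014283 + 0.005268 + 0.006873 + 0.000114 + 0.011447 + 0.028631 + 0.033375 + 0.010991 = 0.121483
Σp_1ᵢ² = 0.0651² + 0.1302² + 0.0355² + 0.0710² + 0.0059² + 0.1479² + 0.1775² + 0.2249² + 0.1420² = 0.004238 + 0.016952 + 0.001260 + 0.005041 + 0.000035 + 0.021874 + 0.031506 + 0.050580 + 0.020164 = 0.151650
Σp_2ᵢ² = 0.1613² + 0.1097² + 0.1484² + 0.0968² + 0.0194² + 0.0774² + 0.1613² + 0.1484² + 0.0774² = 0.026018 + 0.012034 + 0.022023 + 0.009370 + 0.000376 + 0.005991 + 0.026018 + 0.022023 + 0.005991 = 0.129844
O = 0.121483 / √(0.151650 × 0.129844) = 0.121483 / 0.1403241 = 0.8657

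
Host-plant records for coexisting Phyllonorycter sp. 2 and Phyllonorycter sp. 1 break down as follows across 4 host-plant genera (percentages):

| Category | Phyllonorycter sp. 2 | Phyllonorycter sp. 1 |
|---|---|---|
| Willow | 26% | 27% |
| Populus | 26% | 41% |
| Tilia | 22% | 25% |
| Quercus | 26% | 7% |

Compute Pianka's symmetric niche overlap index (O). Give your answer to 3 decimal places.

Convert percentages to proportions (divide by 100).
Σ p₁ᵢp₂ᵢ = 0.0702 + 0.1066 + 0.0550 + 0.0182 = 0.2500
Σp_1ᵢ² = 0.26² + 0.26² + 0.22² + 0.26² = 0.0676 + 0.0676 + 0.0484 + 0.0676 = 0.2512
Σp_2ᵢ² = 0.27² + 0.41² + 0.25² + 0.07² = 0.0729 + 0.1681 + 0.0625 + 0.0049 = 0.3084
O = 0.2500 / √(0.2512 × 0.3084) = 0.2500 / 0.278334 = 0.89820

0.898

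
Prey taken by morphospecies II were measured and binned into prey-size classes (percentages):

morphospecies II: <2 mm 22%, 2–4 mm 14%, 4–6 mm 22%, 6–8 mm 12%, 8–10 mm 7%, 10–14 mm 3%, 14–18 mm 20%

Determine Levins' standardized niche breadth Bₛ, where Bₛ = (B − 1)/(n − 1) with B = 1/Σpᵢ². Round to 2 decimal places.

0.78

Convert percentages to proportions (divide by 100).
Σpᵢ² = 0.22² + 0.14² + 0.22² + 0.12² + 0.07² + 0.03² + 0.20² = 0.0484 + 0.0196 + 0.0484 + 0.0144 + 0.0049 + 0.0009 + 0.0400 = 0.1766
B = 1 / 0.1766 = 5.6625
Bₛ = (B − 1)/(n − 1) = (5.6625 − 1)/(7 − 1) = 4.6625/6 = 0.7771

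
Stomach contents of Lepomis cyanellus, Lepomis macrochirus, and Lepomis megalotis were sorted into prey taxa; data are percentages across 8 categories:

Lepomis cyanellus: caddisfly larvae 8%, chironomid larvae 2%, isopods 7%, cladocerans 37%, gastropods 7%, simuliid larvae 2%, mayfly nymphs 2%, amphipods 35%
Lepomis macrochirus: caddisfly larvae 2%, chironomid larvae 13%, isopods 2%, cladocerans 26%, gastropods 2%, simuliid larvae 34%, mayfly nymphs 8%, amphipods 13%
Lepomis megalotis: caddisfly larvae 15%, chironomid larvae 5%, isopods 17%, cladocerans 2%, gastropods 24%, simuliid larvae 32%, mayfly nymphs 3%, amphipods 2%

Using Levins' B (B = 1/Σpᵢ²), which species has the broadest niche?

Lepomis megalotis

Convert percentages to proportions (divide by 100).
Σp_cyanᵢ² = 0.08² + 0.02² + 0.07² + 0.37² + 0.07² + 0.02² + 0.02² + 0.35² = 0.0064 + 0.0004 + 0.0049 + 0.1369 + 0.0049 + 0.0004 + 0.0004 + 0.1225 = 0.2768
B_cyan = 1 / 0.2768 = 3.6127
Σp_macrᵢ² = 0.02² + 0.13² + 0.02² + 0.26² + 0.02² + 0.34² + 0.08² + 0.13² = 0.0004 + 0.0169 + 0.0004 + 0.0676 + 0.0004 + 0.1156 + 0.0064 + 0.0169 = 0.2246
B_macr = 1 / 0.2246 = 4.4524
Σp_megaᵢ² = 0.15² + 0.05² + 0.17² + 0.02² + 0.24² + 0.32² + 0.03² + 0.02² = 0.0225 + 0.0025 + 0.0289 + 0.0004 + 0.0576 + 0.1024 + 0.0009 + 0.0004 = 0.2156
B_mega = 1 / 0.2156 = 4.6382
Highest B → broadest niche (most generalist): Lepomis megalotis (B = 4.64).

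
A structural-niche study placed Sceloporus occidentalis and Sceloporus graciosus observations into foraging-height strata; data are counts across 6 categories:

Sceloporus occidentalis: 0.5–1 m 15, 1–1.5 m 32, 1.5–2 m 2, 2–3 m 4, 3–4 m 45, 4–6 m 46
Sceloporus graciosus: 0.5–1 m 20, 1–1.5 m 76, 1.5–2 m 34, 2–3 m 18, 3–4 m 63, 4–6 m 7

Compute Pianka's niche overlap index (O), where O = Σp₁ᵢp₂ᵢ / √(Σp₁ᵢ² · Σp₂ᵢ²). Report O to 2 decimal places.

0.76

Proportions for Sceloporus occidentalis (n=144): 15/144=0.1042, 32/144=0.2222, 2/144=0.0139, 4/144=0.0278, 45/144=0.3125, 46/144=0.3194
Proportions for Sceloporus graciosus (n=218): 20/218=0.0917, 76/218=0.3486, 34/218=0.1560, 18/218=0.0826, 63/218=0.2890, 7/218=0.0321
Σ p₁ᵢp₂ᵢ = 0.009555 + 0.077459 + 0.002168 + 0.002296 + 0.090313 + 0.010253 = 0.192044
Σp_1ᵢ² = 0.1042² + 0.2222² + 0.0139² + 0.0278² + 0.3125² + 0.3194² = 0.010858 + 0.049373 + 0.000193 + 0.000773 + 0.097656 + 0.102016 = 0.260869
Σp_2ᵢ² = 0.0917² + 0.3486² + 0.1560² + 0.0826² + 0.2890² + 0.0321² = 0.008409 + 0.121522 + 0.024336 + 0.006823 + 0.083521 + 0.001030 = 0.245641
O = 0.192044 / √(0.260869 × 0.245641) = 0.192044 / 0.2531405 = 0.7586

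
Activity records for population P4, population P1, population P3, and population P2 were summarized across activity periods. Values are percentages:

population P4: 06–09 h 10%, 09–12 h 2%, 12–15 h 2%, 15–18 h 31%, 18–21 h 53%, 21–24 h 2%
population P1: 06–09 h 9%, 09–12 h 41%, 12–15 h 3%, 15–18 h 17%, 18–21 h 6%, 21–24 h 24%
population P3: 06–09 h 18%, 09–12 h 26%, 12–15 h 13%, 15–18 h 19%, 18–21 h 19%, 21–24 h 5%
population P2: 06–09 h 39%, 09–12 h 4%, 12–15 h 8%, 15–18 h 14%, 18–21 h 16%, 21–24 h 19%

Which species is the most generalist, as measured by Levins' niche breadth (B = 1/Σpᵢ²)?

population P3

Convert percentages to proportions (divide by 100).
Σp_P4ᵢ² = 0.10² + 0.02² + 0.02² + 0.31² + 0.53² + 0.02² = 0.0100 + 0.0004 + 0.0004 + 0.0961 + 0.2809 + 0.0004 = 0.3882
B_P4 = 1 / 0.3882 = 2.5760
Σp_P1ᵢ² = 0.09² + 0.41² + 0.03² + 0.17² + 0.06² + 0.24² = 0.0081 + 0.1681 + 0.0009 + 0.0289 + 0.0036 + 0.0576 = 0.2672
B_P1 = 1 / 0.2672 = 3.7425
Σp_P3ᵢ² = 0.18² + 0.26² + 0.13² + 0.19² + 0.19² + 0.05² = 0.0324 + 0.0676 + 0.0169 + 0.0361 + 0.0361 + 0.0025 = 0.1916
B_P3 = 1 / 0.1916 = 5.2192
Σp_P2ᵢ² = 0.39² + 0.04² + 0.08² + 0.14² + 0.16² + 0.19² = 0.1521 + 0.0016 + 0.0064 + 0.0196 + 0.0256 + 0.0361 = 0.2414
B_P2 = 1 / 0.2414 = 4.1425
Highest B → broadest niche (most generalist): population P3 (B = 5.22).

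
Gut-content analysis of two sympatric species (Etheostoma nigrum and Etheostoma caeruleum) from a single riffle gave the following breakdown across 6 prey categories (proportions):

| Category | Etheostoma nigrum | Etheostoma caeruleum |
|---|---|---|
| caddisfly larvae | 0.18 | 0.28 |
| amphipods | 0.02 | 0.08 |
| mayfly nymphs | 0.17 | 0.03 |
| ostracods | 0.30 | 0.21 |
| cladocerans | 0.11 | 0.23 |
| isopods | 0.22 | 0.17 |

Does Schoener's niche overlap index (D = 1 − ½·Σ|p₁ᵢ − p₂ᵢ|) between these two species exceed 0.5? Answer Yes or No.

Σ|p₁ᵢ − p₂ᵢ| = 0.10 + 0.06 + 0.14 + 0.09 + 0.12 + 0.05 = 0.56
D = 1 − ½ × 0.56 = 1 − 0.280 = 0.7200
D = 0.7200 > 0.5 → Yes.

Yes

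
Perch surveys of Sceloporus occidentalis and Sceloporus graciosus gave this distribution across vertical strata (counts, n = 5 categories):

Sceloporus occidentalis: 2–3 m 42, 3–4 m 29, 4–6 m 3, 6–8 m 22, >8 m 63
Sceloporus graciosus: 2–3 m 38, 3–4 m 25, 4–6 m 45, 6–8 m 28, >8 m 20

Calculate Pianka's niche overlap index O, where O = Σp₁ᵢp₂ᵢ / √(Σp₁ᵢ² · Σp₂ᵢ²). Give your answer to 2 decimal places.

Proportions for Sceloporus occidentalis (n=159): 42/159=0.2642, 29/159=0.1824, 3/159=0.0189, 22/159=0.1384, 63/159=0.3962
Proportions for Sceloporus graciosus (n=156): 38/156=0.2436, 25/156=0.1603, 45/156=0.2885, 28/156=0.1795, 20/156=0.1282
Σ p₁ᵢp₂ᵢ = 0.064359 + 0.029239 + 0.005453 + 0.024843 + 0.050793 = 0.174687
Σp_1ᵢ² = 0.2642² + 0.1824² + 0.0189² + 0.1384² + 0.3962² = 0.069802 + 0.033270 + 0.000357 + 0.019155 + 0.156974 = 0.279558
Σp_2ᵢ² = 0.2436² + 0.1603² + 0.2885² + 0.1795² + 0.1282² = 0.059341 + 0.025696 + 0.083232 + 0.032220 + 0.016435 = 0.216924
O = 0.174687 / √(0.279558 × 0.216924) = 0.174687 / 0.2462577 = 0.7094

0.71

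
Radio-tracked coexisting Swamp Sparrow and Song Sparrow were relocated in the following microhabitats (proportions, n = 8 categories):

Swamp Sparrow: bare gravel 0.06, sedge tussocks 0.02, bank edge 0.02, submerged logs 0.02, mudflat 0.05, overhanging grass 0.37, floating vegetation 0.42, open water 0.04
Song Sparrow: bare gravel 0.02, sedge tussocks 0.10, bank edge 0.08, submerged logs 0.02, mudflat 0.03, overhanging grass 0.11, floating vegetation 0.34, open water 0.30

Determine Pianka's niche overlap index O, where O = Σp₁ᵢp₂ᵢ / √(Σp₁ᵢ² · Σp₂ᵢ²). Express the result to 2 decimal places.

0.73

Σ p₁ᵢp₂ᵢ = 0.0012 + 0.0020 + 0.0016 + 0.0004 + 0.0015 + 0.0407 + 0.1428 + 0.0120 = 0.2022
Σp_1ᵢ² = 0.06² + 0.02² + 0.02² + 0.02² + 0.05² + 0.37² + 0.42² + 0.04² = 0.0036 + 0.0004 + 0.0004 + 0.0004 + 0.0025 + 0.1369 + 0.1764 + 0.0016 = 0.3222
Σp_2ᵢ² = 0.02² + 0.10² + 0.08² + 0.02² + 0.03² + 0.11² + 0.34² + 0.30² = 0.0004 + 0.0100 + 0.0064 + 0.0004 + 0.0009 + 0.0121 + 0.1156 + 0.0900 = 0.2358
O = 0.2022 / √(0.3222 × 0.2358) = 0.2022 / 0.27564 = 0.7336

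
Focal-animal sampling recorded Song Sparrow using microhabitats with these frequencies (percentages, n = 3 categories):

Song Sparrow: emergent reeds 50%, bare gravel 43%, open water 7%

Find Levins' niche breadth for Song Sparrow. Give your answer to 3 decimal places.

2.274

Convert percentages to proportions (divide by 100).
Σpᵢ² = 0.50² + 0.43² + 0.07² = 0.2500 + 0.1849 + 0.0049 = 0.4398
B = 1 / 0.4398 = 2.27376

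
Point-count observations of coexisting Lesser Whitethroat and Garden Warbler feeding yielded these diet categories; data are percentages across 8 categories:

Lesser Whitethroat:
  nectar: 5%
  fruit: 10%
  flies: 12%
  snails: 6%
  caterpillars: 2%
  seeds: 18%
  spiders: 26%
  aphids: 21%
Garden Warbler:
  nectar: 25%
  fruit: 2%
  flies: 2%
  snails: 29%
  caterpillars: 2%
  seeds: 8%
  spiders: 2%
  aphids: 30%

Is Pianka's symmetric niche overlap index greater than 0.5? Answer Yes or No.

Yes

Convert percentages to proportions (divide by 100).
Σ p₁ᵢp₂ᵢ = 0.0125 + 0.0020 + 0.0024 + 0.0174 + 0.0004 + 0.0144 + 0.0052 + 0.0630 = 0.1173
Σp_1ᵢ² = 0.05² + 0.10² + 0.12² + 0.06² + 0.02² + 0.18² + 0.26² + 0.21² = 0.0025 + 0.0100 + 0.0144 + 0.0036 + 0.0004 + 0.0324 + 0.0676 + 0.0441 = 0.1750
Σp_2ᵢ² = 0.25² + 0.02² + 0.02² + 0.29² + 0.02² + 0.08² + 0.02² + 0.30² = 0.0625 + 0.0004 + 0.0004 + 0.0841 + 0.0004 + 0.0064 + 0.0004 + 0.0900 = 0.2446
O = 0.1173 / √(0.1750 × 0.2446) = 0.1173 / 0.20689 = 0.5670
O = 0.5670 > 0.5 → Yes.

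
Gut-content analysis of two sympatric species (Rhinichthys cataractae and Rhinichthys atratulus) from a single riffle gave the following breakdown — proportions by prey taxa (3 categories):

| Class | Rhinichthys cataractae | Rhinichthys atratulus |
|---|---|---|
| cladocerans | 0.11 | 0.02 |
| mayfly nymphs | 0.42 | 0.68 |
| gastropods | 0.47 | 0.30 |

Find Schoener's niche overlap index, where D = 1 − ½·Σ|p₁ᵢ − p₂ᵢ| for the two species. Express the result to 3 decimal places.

Σ|p₁ᵢ − p₂ᵢ| = 0.09 + 0.26 + 0.17 = 0.52
D = 1 − ½ × 0.52 = 1 − 0.260 = 0.74000

0.740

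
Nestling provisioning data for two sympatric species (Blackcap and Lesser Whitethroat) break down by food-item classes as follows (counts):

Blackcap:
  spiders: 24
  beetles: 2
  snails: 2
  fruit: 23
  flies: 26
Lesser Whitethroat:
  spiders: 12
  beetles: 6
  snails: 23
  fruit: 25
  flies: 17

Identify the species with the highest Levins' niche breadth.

Proportions for Blackcap (n=77): 24/77=0.3117, 2/77=0.0260, 2/77=0.0260, 23/77=0.2987, 26/77=0.3377
Proportions for Lesser Whitethroat (n=83): 12/83=0.1446, 6/83=0.0723, 23/83=0.2771, 25/83=0.3012, 17/83=0.2048
Σp_Blacᵢ² = 0.3117² + 0.0260² + 0.0260² + 0.2987² + 0.3377² = 0.097157 + 0.000676 + 0.000676 + 0.089222 + 0.114041 = 0.301772
B_Blac = 1 / 0.301772 = 3.3138
Σp_Whitᵢ² = 0.1446² + 0.0723² + 0.2771² + 0.3012² + 0.2048² = 0.020909 + 0.005227 + 0.076784 + 0.090721 + 0.041943 = 0.235584
B_Whit = 1 / 0.235584 = 4.2448
Highest B → broadest niche (most generalist): Lesser Whitethroat (B = 4.24).

Lesser Whitethroat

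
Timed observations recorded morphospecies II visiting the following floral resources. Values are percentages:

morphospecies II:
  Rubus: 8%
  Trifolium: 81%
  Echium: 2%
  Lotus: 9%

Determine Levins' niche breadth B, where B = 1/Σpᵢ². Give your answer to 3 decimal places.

Convert percentages to proportions (divide by 100).
Σpᵢ² = 0.08² + 0.81² + 0.02² + 0.09² = 0.0064 + 0.6561 + 0.0004 + 0.0081 = 0.6710
B = 1 / 0.6710 = 1.49031

1.490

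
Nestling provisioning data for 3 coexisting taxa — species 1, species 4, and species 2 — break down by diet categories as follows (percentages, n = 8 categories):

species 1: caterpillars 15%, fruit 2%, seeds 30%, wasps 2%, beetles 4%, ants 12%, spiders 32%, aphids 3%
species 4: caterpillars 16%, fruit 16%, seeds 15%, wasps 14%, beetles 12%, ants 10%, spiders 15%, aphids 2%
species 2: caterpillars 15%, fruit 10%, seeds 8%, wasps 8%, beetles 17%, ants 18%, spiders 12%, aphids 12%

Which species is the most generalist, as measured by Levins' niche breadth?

species 2

Convert percentages to proportions (divide by 100).
Σp_1ᵢ² = 0.15² + 0.02² + 0.30² + 0.02² + 0.04² + 0.12² + 0.32² + 0.03² = 0.0225 + 0.0004 + 0.0900 + 0.0004 + 0.0016 + 0.0144 + 0.1024 + 0.0009 = 0.2326
B_1 = 1 / 0.2326 = 4.2992
Σp_4ᵢ² = 0.16² + 0.16² + 0.15² + 0.14² + 0.12² + 0.10² + 0.15² + 0.02² = 0.0256 + 0.0256 + 0.0225 + 0.0196 + 0.0144 + 0.0100 + 0.0225 + 0.0004 = 0.1406
B_4 = 1 / 0.1406 = 7.1124
Σp_2ᵢ² = 0.15² + 0.10² + 0.08² + 0.08² + 0.17² + 0.18² + 0.12² + 0.12² = 0.0225 + 0.0100 + 0.0064 + 0.0064 + 0.0289 + 0.0324 + 0.0144 + 0.0144 = 0.1354
B_2 = 1 / 0.1354 = 7.3855
Highest B → broadest niche (most generalist): species 2 (B = 7.39).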